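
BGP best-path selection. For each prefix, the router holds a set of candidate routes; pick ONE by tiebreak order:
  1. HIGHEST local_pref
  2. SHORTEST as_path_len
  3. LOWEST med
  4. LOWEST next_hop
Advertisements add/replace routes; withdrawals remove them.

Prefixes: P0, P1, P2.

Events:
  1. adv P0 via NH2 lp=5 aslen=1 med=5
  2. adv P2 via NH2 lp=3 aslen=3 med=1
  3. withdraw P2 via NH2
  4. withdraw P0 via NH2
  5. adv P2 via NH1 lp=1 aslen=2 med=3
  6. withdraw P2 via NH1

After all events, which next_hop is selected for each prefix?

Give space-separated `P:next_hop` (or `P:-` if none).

Answer: P0:- P1:- P2:-

Derivation:
Op 1: best P0=NH2 P1=- P2=-
Op 2: best P0=NH2 P1=- P2=NH2
Op 3: best P0=NH2 P1=- P2=-
Op 4: best P0=- P1=- P2=-
Op 5: best P0=- P1=- P2=NH1
Op 6: best P0=- P1=- P2=-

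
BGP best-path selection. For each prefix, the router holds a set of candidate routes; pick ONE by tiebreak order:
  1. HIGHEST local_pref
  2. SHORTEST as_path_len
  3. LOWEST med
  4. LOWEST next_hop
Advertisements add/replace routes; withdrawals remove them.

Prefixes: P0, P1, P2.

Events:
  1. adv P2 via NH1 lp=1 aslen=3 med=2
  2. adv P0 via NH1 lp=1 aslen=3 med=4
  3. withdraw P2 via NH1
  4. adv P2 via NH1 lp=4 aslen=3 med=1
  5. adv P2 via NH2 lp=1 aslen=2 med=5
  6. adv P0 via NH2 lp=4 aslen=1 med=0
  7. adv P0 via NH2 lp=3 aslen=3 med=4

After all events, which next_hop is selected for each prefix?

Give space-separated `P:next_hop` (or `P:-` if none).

Answer: P0:NH2 P1:- P2:NH1

Derivation:
Op 1: best P0=- P1=- P2=NH1
Op 2: best P0=NH1 P1=- P2=NH1
Op 3: best P0=NH1 P1=- P2=-
Op 4: best P0=NH1 P1=- P2=NH1
Op 5: best P0=NH1 P1=- P2=NH1
Op 6: best P0=NH2 P1=- P2=NH1
Op 7: best P0=NH2 P1=- P2=NH1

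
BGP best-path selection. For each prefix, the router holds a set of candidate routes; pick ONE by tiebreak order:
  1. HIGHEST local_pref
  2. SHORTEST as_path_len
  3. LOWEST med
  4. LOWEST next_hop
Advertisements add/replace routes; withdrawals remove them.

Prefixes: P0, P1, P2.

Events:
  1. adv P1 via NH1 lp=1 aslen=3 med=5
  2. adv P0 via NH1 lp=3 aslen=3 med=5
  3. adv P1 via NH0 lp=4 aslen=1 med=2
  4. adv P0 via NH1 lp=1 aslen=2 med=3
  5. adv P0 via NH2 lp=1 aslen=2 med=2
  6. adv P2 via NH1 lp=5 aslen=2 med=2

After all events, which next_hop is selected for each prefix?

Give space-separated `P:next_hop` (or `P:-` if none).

Op 1: best P0=- P1=NH1 P2=-
Op 2: best P0=NH1 P1=NH1 P2=-
Op 3: best P0=NH1 P1=NH0 P2=-
Op 4: best P0=NH1 P1=NH0 P2=-
Op 5: best P0=NH2 P1=NH0 P2=-
Op 6: best P0=NH2 P1=NH0 P2=NH1

Answer: P0:NH2 P1:NH0 P2:NH1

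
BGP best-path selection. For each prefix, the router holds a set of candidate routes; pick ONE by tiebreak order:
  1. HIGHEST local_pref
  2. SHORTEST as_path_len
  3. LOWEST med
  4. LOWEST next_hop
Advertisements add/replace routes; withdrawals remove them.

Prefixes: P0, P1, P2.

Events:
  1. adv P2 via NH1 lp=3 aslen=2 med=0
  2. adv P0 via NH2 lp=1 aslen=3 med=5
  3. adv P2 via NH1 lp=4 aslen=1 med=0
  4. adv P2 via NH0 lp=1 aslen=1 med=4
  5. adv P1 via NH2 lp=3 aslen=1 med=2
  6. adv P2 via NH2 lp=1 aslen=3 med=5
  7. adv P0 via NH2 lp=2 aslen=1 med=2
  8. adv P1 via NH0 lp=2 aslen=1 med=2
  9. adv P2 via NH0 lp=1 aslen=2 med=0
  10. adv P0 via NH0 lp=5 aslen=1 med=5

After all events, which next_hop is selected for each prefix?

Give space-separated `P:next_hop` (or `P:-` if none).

Op 1: best P0=- P1=- P2=NH1
Op 2: best P0=NH2 P1=- P2=NH1
Op 3: best P0=NH2 P1=- P2=NH1
Op 4: best P0=NH2 P1=- P2=NH1
Op 5: best P0=NH2 P1=NH2 P2=NH1
Op 6: best P0=NH2 P1=NH2 P2=NH1
Op 7: best P0=NH2 P1=NH2 P2=NH1
Op 8: best P0=NH2 P1=NH2 P2=NH1
Op 9: best P0=NH2 P1=NH2 P2=NH1
Op 10: best P0=NH0 P1=NH2 P2=NH1

Answer: P0:NH0 P1:NH2 P2:NH1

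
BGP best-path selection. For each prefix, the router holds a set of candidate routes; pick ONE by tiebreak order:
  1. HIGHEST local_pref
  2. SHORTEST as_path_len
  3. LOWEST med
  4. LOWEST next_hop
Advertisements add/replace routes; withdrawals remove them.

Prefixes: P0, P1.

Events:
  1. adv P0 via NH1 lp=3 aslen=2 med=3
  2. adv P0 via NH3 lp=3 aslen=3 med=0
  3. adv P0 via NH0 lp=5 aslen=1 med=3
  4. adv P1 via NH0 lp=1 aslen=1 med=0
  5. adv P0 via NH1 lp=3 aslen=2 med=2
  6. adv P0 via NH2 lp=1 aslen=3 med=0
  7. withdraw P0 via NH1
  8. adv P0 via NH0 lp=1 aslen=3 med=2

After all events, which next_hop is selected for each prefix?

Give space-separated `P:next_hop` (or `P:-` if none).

Op 1: best P0=NH1 P1=-
Op 2: best P0=NH1 P1=-
Op 3: best P0=NH0 P1=-
Op 4: best P0=NH0 P1=NH0
Op 5: best P0=NH0 P1=NH0
Op 6: best P0=NH0 P1=NH0
Op 7: best P0=NH0 P1=NH0
Op 8: best P0=NH3 P1=NH0

Answer: P0:NH3 P1:NH0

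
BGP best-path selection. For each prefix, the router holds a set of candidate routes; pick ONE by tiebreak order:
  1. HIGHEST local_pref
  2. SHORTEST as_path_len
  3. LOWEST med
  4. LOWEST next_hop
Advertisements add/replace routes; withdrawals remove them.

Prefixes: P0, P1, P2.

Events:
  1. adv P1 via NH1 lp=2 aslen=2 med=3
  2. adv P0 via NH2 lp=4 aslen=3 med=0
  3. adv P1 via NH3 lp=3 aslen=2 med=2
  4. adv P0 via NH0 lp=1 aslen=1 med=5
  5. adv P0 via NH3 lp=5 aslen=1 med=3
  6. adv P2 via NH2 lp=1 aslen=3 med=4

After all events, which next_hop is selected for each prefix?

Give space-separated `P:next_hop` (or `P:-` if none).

Op 1: best P0=- P1=NH1 P2=-
Op 2: best P0=NH2 P1=NH1 P2=-
Op 3: best P0=NH2 P1=NH3 P2=-
Op 4: best P0=NH2 P1=NH3 P2=-
Op 5: best P0=NH3 P1=NH3 P2=-
Op 6: best P0=NH3 P1=NH3 P2=NH2

Answer: P0:NH3 P1:NH3 P2:NH2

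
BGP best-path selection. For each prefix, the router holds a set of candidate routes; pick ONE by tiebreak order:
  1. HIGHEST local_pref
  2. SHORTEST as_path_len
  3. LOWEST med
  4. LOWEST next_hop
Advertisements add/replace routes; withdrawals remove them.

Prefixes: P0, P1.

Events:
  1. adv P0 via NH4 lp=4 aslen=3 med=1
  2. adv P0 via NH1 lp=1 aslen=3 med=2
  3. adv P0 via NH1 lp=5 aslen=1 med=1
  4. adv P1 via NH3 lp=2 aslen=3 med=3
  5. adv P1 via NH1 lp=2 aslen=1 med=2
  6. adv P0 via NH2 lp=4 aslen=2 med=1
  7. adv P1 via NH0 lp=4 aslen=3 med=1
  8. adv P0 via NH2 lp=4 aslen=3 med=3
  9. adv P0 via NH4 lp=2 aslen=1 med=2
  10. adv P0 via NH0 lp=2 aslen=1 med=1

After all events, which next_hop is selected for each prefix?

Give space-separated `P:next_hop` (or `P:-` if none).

Op 1: best P0=NH4 P1=-
Op 2: best P0=NH4 P1=-
Op 3: best P0=NH1 P1=-
Op 4: best P0=NH1 P1=NH3
Op 5: best P0=NH1 P1=NH1
Op 6: best P0=NH1 P1=NH1
Op 7: best P0=NH1 P1=NH0
Op 8: best P0=NH1 P1=NH0
Op 9: best P0=NH1 P1=NH0
Op 10: best P0=NH1 P1=NH0

Answer: P0:NH1 P1:NH0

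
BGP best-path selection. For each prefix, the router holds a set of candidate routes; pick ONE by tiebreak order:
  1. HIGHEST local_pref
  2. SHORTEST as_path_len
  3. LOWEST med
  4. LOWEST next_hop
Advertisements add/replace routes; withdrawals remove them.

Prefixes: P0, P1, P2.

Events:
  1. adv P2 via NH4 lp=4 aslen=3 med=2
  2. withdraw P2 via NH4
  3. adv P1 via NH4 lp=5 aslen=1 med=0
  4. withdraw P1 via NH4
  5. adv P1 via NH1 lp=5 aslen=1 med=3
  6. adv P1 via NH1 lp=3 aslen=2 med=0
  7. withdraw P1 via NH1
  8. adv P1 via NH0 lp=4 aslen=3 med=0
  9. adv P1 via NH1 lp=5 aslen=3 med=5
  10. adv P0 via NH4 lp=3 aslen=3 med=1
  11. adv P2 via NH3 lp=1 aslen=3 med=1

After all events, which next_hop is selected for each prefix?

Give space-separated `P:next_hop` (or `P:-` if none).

Answer: P0:NH4 P1:NH1 P2:NH3

Derivation:
Op 1: best P0=- P1=- P2=NH4
Op 2: best P0=- P1=- P2=-
Op 3: best P0=- P1=NH4 P2=-
Op 4: best P0=- P1=- P2=-
Op 5: best P0=- P1=NH1 P2=-
Op 6: best P0=- P1=NH1 P2=-
Op 7: best P0=- P1=- P2=-
Op 8: best P0=- P1=NH0 P2=-
Op 9: best P0=- P1=NH1 P2=-
Op 10: best P0=NH4 P1=NH1 P2=-
Op 11: best P0=NH4 P1=NH1 P2=NH3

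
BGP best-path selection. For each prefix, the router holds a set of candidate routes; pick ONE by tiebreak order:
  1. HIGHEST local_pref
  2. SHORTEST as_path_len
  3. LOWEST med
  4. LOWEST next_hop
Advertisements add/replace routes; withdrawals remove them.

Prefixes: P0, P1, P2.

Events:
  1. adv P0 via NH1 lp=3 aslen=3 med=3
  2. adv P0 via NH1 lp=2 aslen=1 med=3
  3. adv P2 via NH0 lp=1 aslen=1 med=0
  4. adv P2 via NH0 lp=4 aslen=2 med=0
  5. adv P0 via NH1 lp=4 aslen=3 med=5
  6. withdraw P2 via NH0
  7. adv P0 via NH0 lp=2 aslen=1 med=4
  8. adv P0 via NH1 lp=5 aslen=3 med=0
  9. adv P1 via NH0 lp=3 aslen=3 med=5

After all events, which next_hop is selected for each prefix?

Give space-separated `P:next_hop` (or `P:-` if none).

Answer: P0:NH1 P1:NH0 P2:-

Derivation:
Op 1: best P0=NH1 P1=- P2=-
Op 2: best P0=NH1 P1=- P2=-
Op 3: best P0=NH1 P1=- P2=NH0
Op 4: best P0=NH1 P1=- P2=NH0
Op 5: best P0=NH1 P1=- P2=NH0
Op 6: best P0=NH1 P1=- P2=-
Op 7: best P0=NH1 P1=- P2=-
Op 8: best P0=NH1 P1=- P2=-
Op 9: best P0=NH1 P1=NH0 P2=-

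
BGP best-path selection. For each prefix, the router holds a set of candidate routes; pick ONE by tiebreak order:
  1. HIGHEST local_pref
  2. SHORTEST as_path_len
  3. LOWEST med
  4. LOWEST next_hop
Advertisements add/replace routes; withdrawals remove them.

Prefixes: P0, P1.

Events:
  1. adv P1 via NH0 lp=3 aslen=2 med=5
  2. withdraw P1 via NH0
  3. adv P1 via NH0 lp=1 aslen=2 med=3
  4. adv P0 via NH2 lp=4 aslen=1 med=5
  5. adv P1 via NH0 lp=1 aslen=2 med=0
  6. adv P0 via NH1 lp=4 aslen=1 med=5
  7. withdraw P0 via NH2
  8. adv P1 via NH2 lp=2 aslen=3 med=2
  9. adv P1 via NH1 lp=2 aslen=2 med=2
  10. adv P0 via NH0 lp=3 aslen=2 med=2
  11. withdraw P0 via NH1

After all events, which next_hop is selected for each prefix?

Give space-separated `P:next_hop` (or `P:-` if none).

Answer: P0:NH0 P1:NH1

Derivation:
Op 1: best P0=- P1=NH0
Op 2: best P0=- P1=-
Op 3: best P0=- P1=NH0
Op 4: best P0=NH2 P1=NH0
Op 5: best P0=NH2 P1=NH0
Op 6: best P0=NH1 P1=NH0
Op 7: best P0=NH1 P1=NH0
Op 8: best P0=NH1 P1=NH2
Op 9: best P0=NH1 P1=NH1
Op 10: best P0=NH1 P1=NH1
Op 11: best P0=NH0 P1=NH1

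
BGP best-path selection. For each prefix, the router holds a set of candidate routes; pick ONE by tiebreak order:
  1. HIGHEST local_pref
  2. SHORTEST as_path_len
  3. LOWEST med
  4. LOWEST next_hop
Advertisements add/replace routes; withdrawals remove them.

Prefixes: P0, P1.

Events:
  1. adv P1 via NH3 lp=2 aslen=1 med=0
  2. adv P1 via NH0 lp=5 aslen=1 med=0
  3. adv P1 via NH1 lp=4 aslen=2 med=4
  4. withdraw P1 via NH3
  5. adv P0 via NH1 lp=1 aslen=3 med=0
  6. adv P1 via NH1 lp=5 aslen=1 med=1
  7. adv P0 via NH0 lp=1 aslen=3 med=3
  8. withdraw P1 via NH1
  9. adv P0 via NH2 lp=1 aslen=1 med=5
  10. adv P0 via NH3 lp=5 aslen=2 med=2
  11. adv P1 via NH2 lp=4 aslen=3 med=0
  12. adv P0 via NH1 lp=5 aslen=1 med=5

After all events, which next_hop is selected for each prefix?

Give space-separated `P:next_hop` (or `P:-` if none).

Answer: P0:NH1 P1:NH0

Derivation:
Op 1: best P0=- P1=NH3
Op 2: best P0=- P1=NH0
Op 3: best P0=- P1=NH0
Op 4: best P0=- P1=NH0
Op 5: best P0=NH1 P1=NH0
Op 6: best P0=NH1 P1=NH0
Op 7: best P0=NH1 P1=NH0
Op 8: best P0=NH1 P1=NH0
Op 9: best P0=NH2 P1=NH0
Op 10: best P0=NH3 P1=NH0
Op 11: best P0=NH3 P1=NH0
Op 12: best P0=NH1 P1=NH0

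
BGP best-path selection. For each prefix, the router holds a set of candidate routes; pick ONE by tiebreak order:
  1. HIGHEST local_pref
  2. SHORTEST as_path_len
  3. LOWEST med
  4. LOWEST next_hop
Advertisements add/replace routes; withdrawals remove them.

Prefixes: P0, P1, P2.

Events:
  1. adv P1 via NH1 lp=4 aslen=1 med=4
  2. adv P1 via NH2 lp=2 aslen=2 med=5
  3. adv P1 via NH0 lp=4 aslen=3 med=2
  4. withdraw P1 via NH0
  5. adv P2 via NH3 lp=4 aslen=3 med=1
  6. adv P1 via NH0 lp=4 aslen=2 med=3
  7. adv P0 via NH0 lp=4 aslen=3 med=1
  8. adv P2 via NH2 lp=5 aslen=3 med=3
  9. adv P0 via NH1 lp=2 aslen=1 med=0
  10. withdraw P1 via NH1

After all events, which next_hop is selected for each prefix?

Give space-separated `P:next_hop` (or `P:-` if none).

Answer: P0:NH0 P1:NH0 P2:NH2

Derivation:
Op 1: best P0=- P1=NH1 P2=-
Op 2: best P0=- P1=NH1 P2=-
Op 3: best P0=- P1=NH1 P2=-
Op 4: best P0=- P1=NH1 P2=-
Op 5: best P0=- P1=NH1 P2=NH3
Op 6: best P0=- P1=NH1 P2=NH3
Op 7: best P0=NH0 P1=NH1 P2=NH3
Op 8: best P0=NH0 P1=NH1 P2=NH2
Op 9: best P0=NH0 P1=NH1 P2=NH2
Op 10: best P0=NH0 P1=NH0 P2=NH2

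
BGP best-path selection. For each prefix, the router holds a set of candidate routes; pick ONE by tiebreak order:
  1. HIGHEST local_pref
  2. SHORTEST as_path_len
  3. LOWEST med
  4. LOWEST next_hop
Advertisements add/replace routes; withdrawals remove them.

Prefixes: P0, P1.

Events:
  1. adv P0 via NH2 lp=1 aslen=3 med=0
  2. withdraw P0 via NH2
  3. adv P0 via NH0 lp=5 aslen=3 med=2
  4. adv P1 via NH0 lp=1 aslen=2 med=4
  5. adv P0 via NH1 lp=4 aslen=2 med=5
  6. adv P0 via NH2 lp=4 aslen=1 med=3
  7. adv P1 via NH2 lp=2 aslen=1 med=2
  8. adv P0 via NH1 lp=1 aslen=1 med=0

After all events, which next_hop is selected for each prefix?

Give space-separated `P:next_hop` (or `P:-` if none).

Answer: P0:NH0 P1:NH2

Derivation:
Op 1: best P0=NH2 P1=-
Op 2: best P0=- P1=-
Op 3: best P0=NH0 P1=-
Op 4: best P0=NH0 P1=NH0
Op 5: best P0=NH0 P1=NH0
Op 6: best P0=NH0 P1=NH0
Op 7: best P0=NH0 P1=NH2
Op 8: best P0=NH0 P1=NH2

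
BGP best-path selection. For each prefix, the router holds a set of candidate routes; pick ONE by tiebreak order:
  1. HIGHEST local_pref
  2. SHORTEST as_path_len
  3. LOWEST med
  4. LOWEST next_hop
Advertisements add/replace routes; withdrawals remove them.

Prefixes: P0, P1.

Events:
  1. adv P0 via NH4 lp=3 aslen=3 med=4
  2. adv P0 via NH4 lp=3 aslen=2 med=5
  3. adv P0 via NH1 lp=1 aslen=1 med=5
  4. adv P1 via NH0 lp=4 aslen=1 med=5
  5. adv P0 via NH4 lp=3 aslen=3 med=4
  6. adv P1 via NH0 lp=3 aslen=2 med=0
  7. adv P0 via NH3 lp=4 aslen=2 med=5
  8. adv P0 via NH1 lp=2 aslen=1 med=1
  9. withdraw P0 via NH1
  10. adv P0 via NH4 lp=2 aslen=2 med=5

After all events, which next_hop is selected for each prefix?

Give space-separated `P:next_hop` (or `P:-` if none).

Answer: P0:NH3 P1:NH0

Derivation:
Op 1: best P0=NH4 P1=-
Op 2: best P0=NH4 P1=-
Op 3: best P0=NH4 P1=-
Op 4: best P0=NH4 P1=NH0
Op 5: best P0=NH4 P1=NH0
Op 6: best P0=NH4 P1=NH0
Op 7: best P0=NH3 P1=NH0
Op 8: best P0=NH3 P1=NH0
Op 9: best P0=NH3 P1=NH0
Op 10: best P0=NH3 P1=NH0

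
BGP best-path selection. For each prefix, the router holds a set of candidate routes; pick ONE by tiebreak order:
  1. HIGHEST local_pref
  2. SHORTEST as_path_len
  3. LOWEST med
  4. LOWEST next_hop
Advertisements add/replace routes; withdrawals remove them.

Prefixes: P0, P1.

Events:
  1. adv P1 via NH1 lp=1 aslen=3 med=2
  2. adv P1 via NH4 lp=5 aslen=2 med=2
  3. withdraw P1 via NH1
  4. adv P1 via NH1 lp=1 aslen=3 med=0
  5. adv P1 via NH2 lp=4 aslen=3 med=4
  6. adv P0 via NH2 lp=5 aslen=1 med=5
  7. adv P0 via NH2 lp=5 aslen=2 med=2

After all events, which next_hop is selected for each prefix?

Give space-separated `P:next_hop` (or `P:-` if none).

Answer: P0:NH2 P1:NH4

Derivation:
Op 1: best P0=- P1=NH1
Op 2: best P0=- P1=NH4
Op 3: best P0=- P1=NH4
Op 4: best P0=- P1=NH4
Op 5: best P0=- P1=NH4
Op 6: best P0=NH2 P1=NH4
Op 7: best P0=NH2 P1=NH4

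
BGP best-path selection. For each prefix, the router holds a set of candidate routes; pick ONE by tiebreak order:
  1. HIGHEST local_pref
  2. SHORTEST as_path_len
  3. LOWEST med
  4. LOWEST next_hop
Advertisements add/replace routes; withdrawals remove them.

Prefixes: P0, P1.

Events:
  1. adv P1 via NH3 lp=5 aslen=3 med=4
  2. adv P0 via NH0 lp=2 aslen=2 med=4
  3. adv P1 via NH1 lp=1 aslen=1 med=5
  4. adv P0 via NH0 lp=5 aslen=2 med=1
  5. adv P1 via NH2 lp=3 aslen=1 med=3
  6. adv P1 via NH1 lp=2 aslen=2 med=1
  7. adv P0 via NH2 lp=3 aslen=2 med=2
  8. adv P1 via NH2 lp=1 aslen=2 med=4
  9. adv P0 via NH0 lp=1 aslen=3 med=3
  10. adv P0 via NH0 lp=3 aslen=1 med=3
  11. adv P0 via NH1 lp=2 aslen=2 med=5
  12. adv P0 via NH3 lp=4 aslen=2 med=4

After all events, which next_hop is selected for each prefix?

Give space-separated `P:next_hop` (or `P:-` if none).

Answer: P0:NH3 P1:NH3

Derivation:
Op 1: best P0=- P1=NH3
Op 2: best P0=NH0 P1=NH3
Op 3: best P0=NH0 P1=NH3
Op 4: best P0=NH0 P1=NH3
Op 5: best P0=NH0 P1=NH3
Op 6: best P0=NH0 P1=NH3
Op 7: best P0=NH0 P1=NH3
Op 8: best P0=NH0 P1=NH3
Op 9: best P0=NH2 P1=NH3
Op 10: best P0=NH0 P1=NH3
Op 11: best P0=NH0 P1=NH3
Op 12: best P0=NH3 P1=NH3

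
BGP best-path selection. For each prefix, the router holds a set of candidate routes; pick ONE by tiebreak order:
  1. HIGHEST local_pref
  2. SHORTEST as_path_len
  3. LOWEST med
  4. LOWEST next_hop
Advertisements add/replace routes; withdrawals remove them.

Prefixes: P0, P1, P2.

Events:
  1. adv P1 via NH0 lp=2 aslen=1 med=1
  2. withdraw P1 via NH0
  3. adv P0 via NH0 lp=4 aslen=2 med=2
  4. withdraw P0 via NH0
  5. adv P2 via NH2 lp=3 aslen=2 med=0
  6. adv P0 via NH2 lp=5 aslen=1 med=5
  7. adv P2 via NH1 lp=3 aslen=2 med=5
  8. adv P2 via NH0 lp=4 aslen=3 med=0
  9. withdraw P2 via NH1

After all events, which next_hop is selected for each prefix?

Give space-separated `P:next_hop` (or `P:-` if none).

Answer: P0:NH2 P1:- P2:NH0

Derivation:
Op 1: best P0=- P1=NH0 P2=-
Op 2: best P0=- P1=- P2=-
Op 3: best P0=NH0 P1=- P2=-
Op 4: best P0=- P1=- P2=-
Op 5: best P0=- P1=- P2=NH2
Op 6: best P0=NH2 P1=- P2=NH2
Op 7: best P0=NH2 P1=- P2=NH2
Op 8: best P0=NH2 P1=- P2=NH0
Op 9: best P0=NH2 P1=- P2=NH0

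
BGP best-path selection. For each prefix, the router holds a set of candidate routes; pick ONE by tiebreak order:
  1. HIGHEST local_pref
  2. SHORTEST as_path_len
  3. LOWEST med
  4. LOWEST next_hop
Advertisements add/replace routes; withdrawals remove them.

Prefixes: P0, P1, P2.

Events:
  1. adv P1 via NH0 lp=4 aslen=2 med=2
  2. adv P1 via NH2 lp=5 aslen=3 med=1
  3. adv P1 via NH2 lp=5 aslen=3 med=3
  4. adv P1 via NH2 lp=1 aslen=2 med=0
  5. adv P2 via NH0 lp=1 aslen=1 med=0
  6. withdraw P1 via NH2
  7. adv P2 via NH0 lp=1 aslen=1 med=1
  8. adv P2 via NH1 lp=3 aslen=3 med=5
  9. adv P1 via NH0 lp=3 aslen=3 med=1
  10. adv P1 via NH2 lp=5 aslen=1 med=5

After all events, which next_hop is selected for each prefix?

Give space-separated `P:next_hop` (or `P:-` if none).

Answer: P0:- P1:NH2 P2:NH1

Derivation:
Op 1: best P0=- P1=NH0 P2=-
Op 2: best P0=- P1=NH2 P2=-
Op 3: best P0=- P1=NH2 P2=-
Op 4: best P0=- P1=NH0 P2=-
Op 5: best P0=- P1=NH0 P2=NH0
Op 6: best P0=- P1=NH0 P2=NH0
Op 7: best P0=- P1=NH0 P2=NH0
Op 8: best P0=- P1=NH0 P2=NH1
Op 9: best P0=- P1=NH0 P2=NH1
Op 10: best P0=- P1=NH2 P2=NH1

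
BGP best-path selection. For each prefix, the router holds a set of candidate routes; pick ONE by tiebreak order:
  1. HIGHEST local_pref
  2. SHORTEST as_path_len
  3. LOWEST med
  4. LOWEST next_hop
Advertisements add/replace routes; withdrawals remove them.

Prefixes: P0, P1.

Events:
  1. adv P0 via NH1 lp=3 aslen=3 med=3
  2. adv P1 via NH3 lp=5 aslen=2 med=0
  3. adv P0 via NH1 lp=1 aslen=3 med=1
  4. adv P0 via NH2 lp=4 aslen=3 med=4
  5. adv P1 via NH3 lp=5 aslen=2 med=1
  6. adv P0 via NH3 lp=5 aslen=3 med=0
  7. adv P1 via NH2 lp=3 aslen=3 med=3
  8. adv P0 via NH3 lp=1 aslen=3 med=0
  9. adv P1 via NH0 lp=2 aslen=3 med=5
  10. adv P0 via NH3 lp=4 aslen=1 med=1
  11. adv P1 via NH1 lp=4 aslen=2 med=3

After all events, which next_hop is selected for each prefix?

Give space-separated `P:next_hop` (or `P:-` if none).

Answer: P0:NH3 P1:NH3

Derivation:
Op 1: best P0=NH1 P1=-
Op 2: best P0=NH1 P1=NH3
Op 3: best P0=NH1 P1=NH3
Op 4: best P0=NH2 P1=NH3
Op 5: best P0=NH2 P1=NH3
Op 6: best P0=NH3 P1=NH3
Op 7: best P0=NH3 P1=NH3
Op 8: best P0=NH2 P1=NH3
Op 9: best P0=NH2 P1=NH3
Op 10: best P0=NH3 P1=NH3
Op 11: best P0=NH3 P1=NH3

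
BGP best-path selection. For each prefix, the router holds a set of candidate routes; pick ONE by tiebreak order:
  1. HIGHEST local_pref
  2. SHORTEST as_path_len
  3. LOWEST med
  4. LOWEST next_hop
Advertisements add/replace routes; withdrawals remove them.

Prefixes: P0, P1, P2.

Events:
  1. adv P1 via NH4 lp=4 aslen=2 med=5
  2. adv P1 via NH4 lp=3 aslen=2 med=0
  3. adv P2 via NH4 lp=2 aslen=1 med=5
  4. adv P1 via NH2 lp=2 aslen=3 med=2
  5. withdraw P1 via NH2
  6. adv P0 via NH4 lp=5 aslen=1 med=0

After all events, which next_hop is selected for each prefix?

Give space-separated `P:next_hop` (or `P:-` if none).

Answer: P0:NH4 P1:NH4 P2:NH4

Derivation:
Op 1: best P0=- P1=NH4 P2=-
Op 2: best P0=- P1=NH4 P2=-
Op 3: best P0=- P1=NH4 P2=NH4
Op 4: best P0=- P1=NH4 P2=NH4
Op 5: best P0=- P1=NH4 P2=NH4
Op 6: best P0=NH4 P1=NH4 P2=NH4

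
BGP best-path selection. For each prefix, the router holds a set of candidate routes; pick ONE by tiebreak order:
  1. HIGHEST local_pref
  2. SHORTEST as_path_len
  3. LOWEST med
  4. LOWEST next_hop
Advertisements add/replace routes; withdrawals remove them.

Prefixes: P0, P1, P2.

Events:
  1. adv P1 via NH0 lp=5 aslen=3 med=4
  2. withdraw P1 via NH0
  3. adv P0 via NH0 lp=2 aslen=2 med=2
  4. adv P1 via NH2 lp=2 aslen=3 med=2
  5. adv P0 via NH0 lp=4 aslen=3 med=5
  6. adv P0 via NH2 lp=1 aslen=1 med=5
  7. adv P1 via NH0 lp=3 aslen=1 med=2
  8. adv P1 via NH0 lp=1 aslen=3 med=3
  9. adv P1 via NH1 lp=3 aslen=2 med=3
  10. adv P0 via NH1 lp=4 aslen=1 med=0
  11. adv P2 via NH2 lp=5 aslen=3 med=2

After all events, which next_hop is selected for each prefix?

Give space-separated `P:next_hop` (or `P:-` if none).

Answer: P0:NH1 P1:NH1 P2:NH2

Derivation:
Op 1: best P0=- P1=NH0 P2=-
Op 2: best P0=- P1=- P2=-
Op 3: best P0=NH0 P1=- P2=-
Op 4: best P0=NH0 P1=NH2 P2=-
Op 5: best P0=NH0 P1=NH2 P2=-
Op 6: best P0=NH0 P1=NH2 P2=-
Op 7: best P0=NH0 P1=NH0 P2=-
Op 8: best P0=NH0 P1=NH2 P2=-
Op 9: best P0=NH0 P1=NH1 P2=-
Op 10: best P0=NH1 P1=NH1 P2=-
Op 11: best P0=NH1 P1=NH1 P2=NH2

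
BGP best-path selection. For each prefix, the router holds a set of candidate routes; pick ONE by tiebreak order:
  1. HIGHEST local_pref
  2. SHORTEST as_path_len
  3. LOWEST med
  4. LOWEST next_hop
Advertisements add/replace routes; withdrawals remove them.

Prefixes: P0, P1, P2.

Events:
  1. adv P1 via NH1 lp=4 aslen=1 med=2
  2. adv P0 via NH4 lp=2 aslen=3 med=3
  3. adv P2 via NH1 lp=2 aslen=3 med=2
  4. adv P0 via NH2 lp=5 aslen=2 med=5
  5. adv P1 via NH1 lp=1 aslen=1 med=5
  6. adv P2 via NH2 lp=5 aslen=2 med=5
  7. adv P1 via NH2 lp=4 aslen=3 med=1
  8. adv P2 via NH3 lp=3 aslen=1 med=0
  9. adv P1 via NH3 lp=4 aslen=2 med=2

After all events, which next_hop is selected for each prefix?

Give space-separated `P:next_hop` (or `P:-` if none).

Answer: P0:NH2 P1:NH3 P2:NH2

Derivation:
Op 1: best P0=- P1=NH1 P2=-
Op 2: best P0=NH4 P1=NH1 P2=-
Op 3: best P0=NH4 P1=NH1 P2=NH1
Op 4: best P0=NH2 P1=NH1 P2=NH1
Op 5: best P0=NH2 P1=NH1 P2=NH1
Op 6: best P0=NH2 P1=NH1 P2=NH2
Op 7: best P0=NH2 P1=NH2 P2=NH2
Op 8: best P0=NH2 P1=NH2 P2=NH2
Op 9: best P0=NH2 P1=NH3 P2=NH2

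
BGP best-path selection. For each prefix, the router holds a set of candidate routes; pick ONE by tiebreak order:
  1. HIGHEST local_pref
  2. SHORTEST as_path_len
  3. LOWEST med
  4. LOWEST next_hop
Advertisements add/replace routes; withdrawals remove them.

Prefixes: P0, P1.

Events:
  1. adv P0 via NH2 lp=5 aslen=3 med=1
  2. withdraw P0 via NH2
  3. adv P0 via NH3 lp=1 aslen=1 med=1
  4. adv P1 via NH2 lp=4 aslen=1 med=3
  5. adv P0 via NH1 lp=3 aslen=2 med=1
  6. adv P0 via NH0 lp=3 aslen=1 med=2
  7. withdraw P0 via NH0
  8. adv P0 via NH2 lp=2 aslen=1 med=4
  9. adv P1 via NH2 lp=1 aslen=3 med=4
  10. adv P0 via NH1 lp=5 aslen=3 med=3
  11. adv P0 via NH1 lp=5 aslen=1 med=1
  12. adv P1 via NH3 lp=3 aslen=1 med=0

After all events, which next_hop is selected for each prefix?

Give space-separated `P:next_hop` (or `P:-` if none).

Answer: P0:NH1 P1:NH3

Derivation:
Op 1: best P0=NH2 P1=-
Op 2: best P0=- P1=-
Op 3: best P0=NH3 P1=-
Op 4: best P0=NH3 P1=NH2
Op 5: best P0=NH1 P1=NH2
Op 6: best P0=NH0 P1=NH2
Op 7: best P0=NH1 P1=NH2
Op 8: best P0=NH1 P1=NH2
Op 9: best P0=NH1 P1=NH2
Op 10: best P0=NH1 P1=NH2
Op 11: best P0=NH1 P1=NH2
Op 12: best P0=NH1 P1=NH3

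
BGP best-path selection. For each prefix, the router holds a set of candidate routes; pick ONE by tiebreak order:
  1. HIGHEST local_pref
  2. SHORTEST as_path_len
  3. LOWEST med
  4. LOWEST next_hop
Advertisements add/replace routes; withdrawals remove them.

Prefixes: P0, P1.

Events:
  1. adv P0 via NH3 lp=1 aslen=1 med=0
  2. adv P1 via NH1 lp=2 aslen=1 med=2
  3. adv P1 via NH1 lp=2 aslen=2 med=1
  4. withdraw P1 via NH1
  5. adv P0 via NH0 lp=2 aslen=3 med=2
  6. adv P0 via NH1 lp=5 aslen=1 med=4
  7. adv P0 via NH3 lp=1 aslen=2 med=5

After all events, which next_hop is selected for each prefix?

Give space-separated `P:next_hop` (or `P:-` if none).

Answer: P0:NH1 P1:-

Derivation:
Op 1: best P0=NH3 P1=-
Op 2: best P0=NH3 P1=NH1
Op 3: best P0=NH3 P1=NH1
Op 4: best P0=NH3 P1=-
Op 5: best P0=NH0 P1=-
Op 6: best P0=NH1 P1=-
Op 7: best P0=NH1 P1=-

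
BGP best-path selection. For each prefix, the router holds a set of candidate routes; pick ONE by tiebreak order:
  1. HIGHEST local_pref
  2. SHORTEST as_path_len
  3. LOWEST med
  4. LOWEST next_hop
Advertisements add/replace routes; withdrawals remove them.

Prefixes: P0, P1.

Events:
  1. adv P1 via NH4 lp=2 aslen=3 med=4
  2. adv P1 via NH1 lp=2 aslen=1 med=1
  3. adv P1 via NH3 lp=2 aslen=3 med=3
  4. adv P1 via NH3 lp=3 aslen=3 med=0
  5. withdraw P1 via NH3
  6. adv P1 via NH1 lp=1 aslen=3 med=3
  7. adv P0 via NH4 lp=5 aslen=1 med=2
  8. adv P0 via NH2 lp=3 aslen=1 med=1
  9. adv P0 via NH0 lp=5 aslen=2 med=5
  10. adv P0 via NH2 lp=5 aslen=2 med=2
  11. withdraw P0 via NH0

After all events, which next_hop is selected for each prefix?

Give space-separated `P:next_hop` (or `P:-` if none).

Op 1: best P0=- P1=NH4
Op 2: best P0=- P1=NH1
Op 3: best P0=- P1=NH1
Op 4: best P0=- P1=NH3
Op 5: best P0=- P1=NH1
Op 6: best P0=- P1=NH4
Op 7: best P0=NH4 P1=NH4
Op 8: best P0=NH4 P1=NH4
Op 9: best P0=NH4 P1=NH4
Op 10: best P0=NH4 P1=NH4
Op 11: best P0=NH4 P1=NH4

Answer: P0:NH4 P1:NH4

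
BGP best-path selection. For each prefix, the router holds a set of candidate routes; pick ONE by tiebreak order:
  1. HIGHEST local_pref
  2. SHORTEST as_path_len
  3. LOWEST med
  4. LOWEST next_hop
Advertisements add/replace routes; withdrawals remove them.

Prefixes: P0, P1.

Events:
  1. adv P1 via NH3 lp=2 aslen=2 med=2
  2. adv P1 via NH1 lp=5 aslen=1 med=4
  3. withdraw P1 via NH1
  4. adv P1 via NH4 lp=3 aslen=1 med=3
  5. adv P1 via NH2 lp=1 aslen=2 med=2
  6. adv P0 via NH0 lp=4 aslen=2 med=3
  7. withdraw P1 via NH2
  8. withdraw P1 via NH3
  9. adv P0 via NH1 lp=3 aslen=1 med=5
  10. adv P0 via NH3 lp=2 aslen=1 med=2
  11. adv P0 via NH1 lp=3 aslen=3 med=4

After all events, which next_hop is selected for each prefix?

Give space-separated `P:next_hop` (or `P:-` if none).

Answer: P0:NH0 P1:NH4

Derivation:
Op 1: best P0=- P1=NH3
Op 2: best P0=- P1=NH1
Op 3: best P0=- P1=NH3
Op 4: best P0=- P1=NH4
Op 5: best P0=- P1=NH4
Op 6: best P0=NH0 P1=NH4
Op 7: best P0=NH0 P1=NH4
Op 8: best P0=NH0 P1=NH4
Op 9: best P0=NH0 P1=NH4
Op 10: best P0=NH0 P1=NH4
Op 11: best P0=NH0 P1=NH4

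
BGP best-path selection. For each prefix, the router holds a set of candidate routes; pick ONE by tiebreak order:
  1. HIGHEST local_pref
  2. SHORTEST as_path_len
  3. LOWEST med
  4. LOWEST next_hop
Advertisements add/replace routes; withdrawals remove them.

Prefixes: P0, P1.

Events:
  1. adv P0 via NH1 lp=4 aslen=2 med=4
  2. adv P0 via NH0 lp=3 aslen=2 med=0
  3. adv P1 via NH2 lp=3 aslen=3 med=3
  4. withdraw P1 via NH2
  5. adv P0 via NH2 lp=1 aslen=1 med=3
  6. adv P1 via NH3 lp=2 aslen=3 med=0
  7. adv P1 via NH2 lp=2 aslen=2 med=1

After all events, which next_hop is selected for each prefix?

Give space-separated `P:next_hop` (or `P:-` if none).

Answer: P0:NH1 P1:NH2

Derivation:
Op 1: best P0=NH1 P1=-
Op 2: best P0=NH1 P1=-
Op 3: best P0=NH1 P1=NH2
Op 4: best P0=NH1 P1=-
Op 5: best P0=NH1 P1=-
Op 6: best P0=NH1 P1=NH3
Op 7: best P0=NH1 P1=NH2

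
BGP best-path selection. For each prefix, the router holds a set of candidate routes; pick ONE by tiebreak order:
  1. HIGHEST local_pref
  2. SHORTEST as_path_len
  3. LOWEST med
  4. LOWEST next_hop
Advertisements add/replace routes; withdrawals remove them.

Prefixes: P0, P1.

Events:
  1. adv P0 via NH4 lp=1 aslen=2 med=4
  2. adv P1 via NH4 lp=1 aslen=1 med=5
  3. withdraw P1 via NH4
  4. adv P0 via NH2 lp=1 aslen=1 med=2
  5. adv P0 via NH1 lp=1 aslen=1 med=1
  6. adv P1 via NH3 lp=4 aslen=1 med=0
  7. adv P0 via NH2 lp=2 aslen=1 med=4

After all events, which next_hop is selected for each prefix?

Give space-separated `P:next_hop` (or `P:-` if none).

Op 1: best P0=NH4 P1=-
Op 2: best P0=NH4 P1=NH4
Op 3: best P0=NH4 P1=-
Op 4: best P0=NH2 P1=-
Op 5: best P0=NH1 P1=-
Op 6: best P0=NH1 P1=NH3
Op 7: best P0=NH2 P1=NH3

Answer: P0:NH2 P1:NH3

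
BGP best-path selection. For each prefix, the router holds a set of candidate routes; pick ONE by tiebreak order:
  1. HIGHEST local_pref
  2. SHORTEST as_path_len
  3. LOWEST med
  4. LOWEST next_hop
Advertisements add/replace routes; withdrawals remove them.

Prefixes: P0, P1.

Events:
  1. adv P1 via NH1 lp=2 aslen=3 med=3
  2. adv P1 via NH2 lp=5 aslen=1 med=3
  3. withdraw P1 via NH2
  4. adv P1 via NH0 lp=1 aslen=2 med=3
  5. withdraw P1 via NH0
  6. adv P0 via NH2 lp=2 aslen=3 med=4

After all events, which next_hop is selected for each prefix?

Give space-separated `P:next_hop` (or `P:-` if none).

Answer: P0:NH2 P1:NH1

Derivation:
Op 1: best P0=- P1=NH1
Op 2: best P0=- P1=NH2
Op 3: best P0=- P1=NH1
Op 4: best P0=- P1=NH1
Op 5: best P0=- P1=NH1
Op 6: best P0=NH2 P1=NH1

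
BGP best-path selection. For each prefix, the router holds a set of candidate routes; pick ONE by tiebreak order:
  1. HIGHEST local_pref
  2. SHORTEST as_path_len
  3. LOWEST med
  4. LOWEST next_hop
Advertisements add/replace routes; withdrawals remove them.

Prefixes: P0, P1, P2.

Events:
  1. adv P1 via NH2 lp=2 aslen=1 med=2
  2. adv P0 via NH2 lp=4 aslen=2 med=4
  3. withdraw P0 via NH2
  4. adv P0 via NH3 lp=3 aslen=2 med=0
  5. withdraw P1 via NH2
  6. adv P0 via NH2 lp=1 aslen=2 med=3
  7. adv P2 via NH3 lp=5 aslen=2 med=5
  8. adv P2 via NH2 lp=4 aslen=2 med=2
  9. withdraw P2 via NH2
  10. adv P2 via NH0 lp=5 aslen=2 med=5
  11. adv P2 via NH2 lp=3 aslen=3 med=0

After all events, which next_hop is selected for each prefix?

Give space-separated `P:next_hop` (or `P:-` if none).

Answer: P0:NH3 P1:- P2:NH0

Derivation:
Op 1: best P0=- P1=NH2 P2=-
Op 2: best P0=NH2 P1=NH2 P2=-
Op 3: best P0=- P1=NH2 P2=-
Op 4: best P0=NH3 P1=NH2 P2=-
Op 5: best P0=NH3 P1=- P2=-
Op 6: best P0=NH3 P1=- P2=-
Op 7: best P0=NH3 P1=- P2=NH3
Op 8: best P0=NH3 P1=- P2=NH3
Op 9: best P0=NH3 P1=- P2=NH3
Op 10: best P0=NH3 P1=- P2=NH0
Op 11: best P0=NH3 P1=- P2=NH0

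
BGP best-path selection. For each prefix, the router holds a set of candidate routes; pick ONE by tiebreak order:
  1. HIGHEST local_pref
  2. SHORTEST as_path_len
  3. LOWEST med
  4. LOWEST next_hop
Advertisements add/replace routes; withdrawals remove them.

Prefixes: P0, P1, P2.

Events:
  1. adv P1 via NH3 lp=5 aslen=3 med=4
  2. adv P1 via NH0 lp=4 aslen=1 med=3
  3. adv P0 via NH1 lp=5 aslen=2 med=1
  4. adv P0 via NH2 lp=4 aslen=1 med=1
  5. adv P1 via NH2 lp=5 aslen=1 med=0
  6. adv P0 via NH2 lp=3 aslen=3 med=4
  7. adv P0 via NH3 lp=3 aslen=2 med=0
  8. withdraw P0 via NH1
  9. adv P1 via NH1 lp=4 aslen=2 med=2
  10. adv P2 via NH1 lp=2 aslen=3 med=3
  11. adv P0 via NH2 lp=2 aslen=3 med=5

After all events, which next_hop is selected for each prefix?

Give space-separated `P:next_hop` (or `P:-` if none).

Op 1: best P0=- P1=NH3 P2=-
Op 2: best P0=- P1=NH3 P2=-
Op 3: best P0=NH1 P1=NH3 P2=-
Op 4: best P0=NH1 P1=NH3 P2=-
Op 5: best P0=NH1 P1=NH2 P2=-
Op 6: best P0=NH1 P1=NH2 P2=-
Op 7: best P0=NH1 P1=NH2 P2=-
Op 8: best P0=NH3 P1=NH2 P2=-
Op 9: best P0=NH3 P1=NH2 P2=-
Op 10: best P0=NH3 P1=NH2 P2=NH1
Op 11: best P0=NH3 P1=NH2 P2=NH1

Answer: P0:NH3 P1:NH2 P2:NH1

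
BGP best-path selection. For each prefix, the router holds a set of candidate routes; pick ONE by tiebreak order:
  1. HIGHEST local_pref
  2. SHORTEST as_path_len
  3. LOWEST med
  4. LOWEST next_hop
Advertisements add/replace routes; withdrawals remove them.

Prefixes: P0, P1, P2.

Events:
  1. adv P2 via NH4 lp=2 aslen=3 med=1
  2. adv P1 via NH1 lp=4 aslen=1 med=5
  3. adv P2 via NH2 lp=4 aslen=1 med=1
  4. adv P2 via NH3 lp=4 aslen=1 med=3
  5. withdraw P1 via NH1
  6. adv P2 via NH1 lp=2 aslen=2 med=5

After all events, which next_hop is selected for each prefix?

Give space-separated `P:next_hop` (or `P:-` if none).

Op 1: best P0=- P1=- P2=NH4
Op 2: best P0=- P1=NH1 P2=NH4
Op 3: best P0=- P1=NH1 P2=NH2
Op 4: best P0=- P1=NH1 P2=NH2
Op 5: best P0=- P1=- P2=NH2
Op 6: best P0=- P1=- P2=NH2

Answer: P0:- P1:- P2:NH2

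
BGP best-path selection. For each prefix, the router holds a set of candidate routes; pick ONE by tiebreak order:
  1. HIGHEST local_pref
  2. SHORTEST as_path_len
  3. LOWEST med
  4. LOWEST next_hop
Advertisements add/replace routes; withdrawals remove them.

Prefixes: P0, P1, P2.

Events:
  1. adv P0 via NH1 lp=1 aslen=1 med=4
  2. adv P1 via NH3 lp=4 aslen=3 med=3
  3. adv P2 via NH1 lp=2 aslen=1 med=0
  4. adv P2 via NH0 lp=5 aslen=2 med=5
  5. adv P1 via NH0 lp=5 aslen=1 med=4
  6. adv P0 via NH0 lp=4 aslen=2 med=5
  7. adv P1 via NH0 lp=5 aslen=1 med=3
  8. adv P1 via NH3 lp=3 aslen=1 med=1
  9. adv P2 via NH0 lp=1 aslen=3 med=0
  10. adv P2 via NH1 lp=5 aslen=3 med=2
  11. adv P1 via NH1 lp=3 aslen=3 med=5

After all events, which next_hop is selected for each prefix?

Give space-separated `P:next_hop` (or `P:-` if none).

Op 1: best P0=NH1 P1=- P2=-
Op 2: best P0=NH1 P1=NH3 P2=-
Op 3: best P0=NH1 P1=NH3 P2=NH1
Op 4: best P0=NH1 P1=NH3 P2=NH0
Op 5: best P0=NH1 P1=NH0 P2=NH0
Op 6: best P0=NH0 P1=NH0 P2=NH0
Op 7: best P0=NH0 P1=NH0 P2=NH0
Op 8: best P0=NH0 P1=NH0 P2=NH0
Op 9: best P0=NH0 P1=NH0 P2=NH1
Op 10: best P0=NH0 P1=NH0 P2=NH1
Op 11: best P0=NH0 P1=NH0 P2=NH1

Answer: P0:NH0 P1:NH0 P2:NH1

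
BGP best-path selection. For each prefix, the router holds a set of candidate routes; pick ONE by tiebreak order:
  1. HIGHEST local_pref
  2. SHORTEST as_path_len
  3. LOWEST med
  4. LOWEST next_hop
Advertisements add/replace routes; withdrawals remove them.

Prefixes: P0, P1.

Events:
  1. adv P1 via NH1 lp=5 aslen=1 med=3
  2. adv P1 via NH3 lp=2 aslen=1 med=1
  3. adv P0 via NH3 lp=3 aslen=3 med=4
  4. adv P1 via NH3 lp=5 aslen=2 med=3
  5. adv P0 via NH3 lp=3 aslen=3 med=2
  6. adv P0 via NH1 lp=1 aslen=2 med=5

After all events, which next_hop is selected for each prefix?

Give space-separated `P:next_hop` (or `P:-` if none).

Op 1: best P0=- P1=NH1
Op 2: best P0=- P1=NH1
Op 3: best P0=NH3 P1=NH1
Op 4: best P0=NH3 P1=NH1
Op 5: best P0=NH3 P1=NH1
Op 6: best P0=NH3 P1=NH1

Answer: P0:NH3 P1:NH1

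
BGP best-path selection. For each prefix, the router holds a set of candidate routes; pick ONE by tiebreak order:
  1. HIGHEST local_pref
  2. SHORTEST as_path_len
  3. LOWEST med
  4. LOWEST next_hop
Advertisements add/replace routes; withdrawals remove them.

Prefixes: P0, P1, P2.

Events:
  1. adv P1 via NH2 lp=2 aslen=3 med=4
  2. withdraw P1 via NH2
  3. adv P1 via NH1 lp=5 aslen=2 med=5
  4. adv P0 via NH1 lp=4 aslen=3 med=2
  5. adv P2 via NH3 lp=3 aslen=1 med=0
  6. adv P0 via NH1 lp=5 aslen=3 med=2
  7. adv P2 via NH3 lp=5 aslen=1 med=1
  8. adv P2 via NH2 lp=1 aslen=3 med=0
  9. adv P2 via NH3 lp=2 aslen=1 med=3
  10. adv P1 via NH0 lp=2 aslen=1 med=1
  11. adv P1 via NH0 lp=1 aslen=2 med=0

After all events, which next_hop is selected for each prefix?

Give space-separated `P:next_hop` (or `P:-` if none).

Answer: P0:NH1 P1:NH1 P2:NH3

Derivation:
Op 1: best P0=- P1=NH2 P2=-
Op 2: best P0=- P1=- P2=-
Op 3: best P0=- P1=NH1 P2=-
Op 4: best P0=NH1 P1=NH1 P2=-
Op 5: best P0=NH1 P1=NH1 P2=NH3
Op 6: best P0=NH1 P1=NH1 P2=NH3
Op 7: best P0=NH1 P1=NH1 P2=NH3
Op 8: best P0=NH1 P1=NH1 P2=NH3
Op 9: best P0=NH1 P1=NH1 P2=NH3
Op 10: best P0=NH1 P1=NH1 P2=NH3
Op 11: best P0=NH1 P1=NH1 P2=NH3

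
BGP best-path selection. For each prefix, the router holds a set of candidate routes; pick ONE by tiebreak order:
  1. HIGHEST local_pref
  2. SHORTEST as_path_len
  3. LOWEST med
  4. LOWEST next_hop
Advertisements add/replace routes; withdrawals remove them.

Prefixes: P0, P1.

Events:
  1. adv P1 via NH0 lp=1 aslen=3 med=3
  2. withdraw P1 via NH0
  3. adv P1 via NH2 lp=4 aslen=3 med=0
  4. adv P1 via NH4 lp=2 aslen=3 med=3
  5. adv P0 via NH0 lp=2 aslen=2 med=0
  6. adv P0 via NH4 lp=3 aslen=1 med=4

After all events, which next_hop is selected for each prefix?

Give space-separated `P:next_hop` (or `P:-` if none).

Op 1: best P0=- P1=NH0
Op 2: best P0=- P1=-
Op 3: best P0=- P1=NH2
Op 4: best P0=- P1=NH2
Op 5: best P0=NH0 P1=NH2
Op 6: best P0=NH4 P1=NH2

Answer: P0:NH4 P1:NH2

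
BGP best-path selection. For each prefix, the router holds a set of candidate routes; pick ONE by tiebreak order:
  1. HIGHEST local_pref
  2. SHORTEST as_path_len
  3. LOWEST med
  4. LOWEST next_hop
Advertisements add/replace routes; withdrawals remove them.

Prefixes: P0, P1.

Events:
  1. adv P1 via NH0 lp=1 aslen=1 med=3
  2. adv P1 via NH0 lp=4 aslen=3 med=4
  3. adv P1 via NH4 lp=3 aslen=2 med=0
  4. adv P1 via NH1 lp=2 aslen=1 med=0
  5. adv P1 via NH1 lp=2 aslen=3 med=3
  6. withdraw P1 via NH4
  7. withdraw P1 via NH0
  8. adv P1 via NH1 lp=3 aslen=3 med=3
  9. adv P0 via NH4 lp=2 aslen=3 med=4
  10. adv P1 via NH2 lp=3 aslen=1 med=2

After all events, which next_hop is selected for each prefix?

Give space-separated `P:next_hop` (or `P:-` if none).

Answer: P0:NH4 P1:NH2

Derivation:
Op 1: best P0=- P1=NH0
Op 2: best P0=- P1=NH0
Op 3: best P0=- P1=NH0
Op 4: best P0=- P1=NH0
Op 5: best P0=- P1=NH0
Op 6: best P0=- P1=NH0
Op 7: best P0=- P1=NH1
Op 8: best P0=- P1=NH1
Op 9: best P0=NH4 P1=NH1
Op 10: best P0=NH4 P1=NH2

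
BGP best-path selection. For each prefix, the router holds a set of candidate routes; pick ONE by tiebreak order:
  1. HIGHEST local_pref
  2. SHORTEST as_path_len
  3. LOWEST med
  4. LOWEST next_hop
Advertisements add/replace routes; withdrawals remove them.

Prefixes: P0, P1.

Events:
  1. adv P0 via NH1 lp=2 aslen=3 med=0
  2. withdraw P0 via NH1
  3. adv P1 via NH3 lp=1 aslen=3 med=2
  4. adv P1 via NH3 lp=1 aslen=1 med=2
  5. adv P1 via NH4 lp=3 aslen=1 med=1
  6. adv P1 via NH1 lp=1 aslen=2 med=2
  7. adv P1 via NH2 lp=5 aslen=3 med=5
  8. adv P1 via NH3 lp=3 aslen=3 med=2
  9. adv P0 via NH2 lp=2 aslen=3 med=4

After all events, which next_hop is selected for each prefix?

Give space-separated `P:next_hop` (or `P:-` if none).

Op 1: best P0=NH1 P1=-
Op 2: best P0=- P1=-
Op 3: best P0=- P1=NH3
Op 4: best P0=- P1=NH3
Op 5: best P0=- P1=NH4
Op 6: best P0=- P1=NH4
Op 7: best P0=- P1=NH2
Op 8: best P0=- P1=NH2
Op 9: best P0=NH2 P1=NH2

Answer: P0:NH2 P1:NH2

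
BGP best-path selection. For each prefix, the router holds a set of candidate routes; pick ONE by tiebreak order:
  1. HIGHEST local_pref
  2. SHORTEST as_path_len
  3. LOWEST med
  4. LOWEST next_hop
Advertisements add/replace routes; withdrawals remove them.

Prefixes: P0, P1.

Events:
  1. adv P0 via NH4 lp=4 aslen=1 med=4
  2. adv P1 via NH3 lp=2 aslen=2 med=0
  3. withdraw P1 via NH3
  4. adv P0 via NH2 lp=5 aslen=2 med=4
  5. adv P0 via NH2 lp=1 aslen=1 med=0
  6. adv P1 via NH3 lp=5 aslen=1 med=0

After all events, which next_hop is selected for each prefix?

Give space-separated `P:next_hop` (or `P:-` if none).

Answer: P0:NH4 P1:NH3

Derivation:
Op 1: best P0=NH4 P1=-
Op 2: best P0=NH4 P1=NH3
Op 3: best P0=NH4 P1=-
Op 4: best P0=NH2 P1=-
Op 5: best P0=NH4 P1=-
Op 6: best P0=NH4 P1=NH3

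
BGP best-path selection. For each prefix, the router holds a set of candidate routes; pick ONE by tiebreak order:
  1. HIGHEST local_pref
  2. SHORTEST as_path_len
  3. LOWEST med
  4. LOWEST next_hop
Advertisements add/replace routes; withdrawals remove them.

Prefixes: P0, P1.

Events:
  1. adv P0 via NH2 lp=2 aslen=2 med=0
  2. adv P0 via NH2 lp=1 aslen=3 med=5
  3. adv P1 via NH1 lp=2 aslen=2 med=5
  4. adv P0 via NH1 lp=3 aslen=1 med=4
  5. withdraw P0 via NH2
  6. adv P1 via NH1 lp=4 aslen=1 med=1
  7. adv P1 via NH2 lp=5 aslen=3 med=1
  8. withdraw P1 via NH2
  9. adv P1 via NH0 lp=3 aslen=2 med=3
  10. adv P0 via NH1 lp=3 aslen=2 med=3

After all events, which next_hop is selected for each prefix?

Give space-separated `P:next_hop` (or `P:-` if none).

Op 1: best P0=NH2 P1=-
Op 2: best P0=NH2 P1=-
Op 3: best P0=NH2 P1=NH1
Op 4: best P0=NH1 P1=NH1
Op 5: best P0=NH1 P1=NH1
Op 6: best P0=NH1 P1=NH1
Op 7: best P0=NH1 P1=NH2
Op 8: best P0=NH1 P1=NH1
Op 9: best P0=NH1 P1=NH1
Op 10: best P0=NH1 P1=NH1

Answer: P0:NH1 P1:NH1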